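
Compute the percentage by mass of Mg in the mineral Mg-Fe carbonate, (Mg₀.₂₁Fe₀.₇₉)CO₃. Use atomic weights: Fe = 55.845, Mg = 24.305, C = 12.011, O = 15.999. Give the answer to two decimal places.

Formula mass = 0.21·24.305 + 0.79·55.845 + 1·12.011 + 3·15.999 = 109.230 g/mol, of which 5.104 g is Mg.
So Mg makes up 5.104/109.230 = 0.0467 of the mass, i.e. 4.67%.

4.67 wt%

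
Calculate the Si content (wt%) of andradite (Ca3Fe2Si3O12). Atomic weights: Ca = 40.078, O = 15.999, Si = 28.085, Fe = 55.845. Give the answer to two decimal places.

Molar mass of Ca3Fe2Si3O12: 3·40.078 + 2·55.845 + 3·28.085 + 12·15.999 = 508.167 g/mol.
Mass of Si per formula unit: 3 × 28.085 = 84.255 g.
Weight fraction Si = 84.255 / 508.167 = 0.1658.

16.58 wt%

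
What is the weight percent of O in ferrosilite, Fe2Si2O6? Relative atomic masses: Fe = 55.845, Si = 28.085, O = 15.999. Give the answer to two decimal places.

36.38 wt%

M(Fe2Si2O6) = 263.854 g/mol.
O contributes 6 × 15.999 = 95.994 g per mole.
95.994/263.854 = 0.3638 → 36.38%.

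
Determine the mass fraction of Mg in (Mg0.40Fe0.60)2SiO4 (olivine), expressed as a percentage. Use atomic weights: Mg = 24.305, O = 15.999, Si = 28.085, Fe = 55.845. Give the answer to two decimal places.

10.89 wt%

Formula mass = 0.80×24.305 + 1.20×55.845 + 1×28.085 + 4×15.999 = 178.539 g/mol, of which 19.444 g is Mg.
So Mg makes up 19.444/178.539 = 0.1089 of the mass, i.e. 10.89%.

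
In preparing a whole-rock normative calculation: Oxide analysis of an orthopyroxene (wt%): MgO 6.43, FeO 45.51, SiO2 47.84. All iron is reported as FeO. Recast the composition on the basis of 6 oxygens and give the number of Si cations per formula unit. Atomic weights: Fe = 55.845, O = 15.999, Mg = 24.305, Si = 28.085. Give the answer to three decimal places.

2.003 Si apfu

6.43 wt% MgO ÷ 40.304 g/mol = 0.15954 mol, giving 0.15954 Mg and 0.15954 O.
45.51 wt% FeO ÷ 71.844 g/mol = 0.63346 mol, giving 0.63346 Fe and 0.63346 O.
47.84 wt% SiO2 ÷ 60.083 g/mol = 0.79623 mol, giving 0.79623 Si and 1.59246 O.
Oxygen sums to 2.38546; scaling by 6/2.38546 = 2.51524 puts the formula on 6 O.
Si: 0.79623 × 2.51524 = 2.003 atoms per formula unit.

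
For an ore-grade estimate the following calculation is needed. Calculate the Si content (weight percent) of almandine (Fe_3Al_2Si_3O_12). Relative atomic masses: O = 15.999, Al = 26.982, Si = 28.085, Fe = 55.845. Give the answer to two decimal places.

Formula mass = 3×55.845 + 2×26.982 + 3×28.085 + 12×15.999 = 497.742 g/mol, of which 84.255 g is Si.
So Si makes up 84.255/497.742 = 0.1693 of the mass, i.e. 16.93%.

16.93 weight percent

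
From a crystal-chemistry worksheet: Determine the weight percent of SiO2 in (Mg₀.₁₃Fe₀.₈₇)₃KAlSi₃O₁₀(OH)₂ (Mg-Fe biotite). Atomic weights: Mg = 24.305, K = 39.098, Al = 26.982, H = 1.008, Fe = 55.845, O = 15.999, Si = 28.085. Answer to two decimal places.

Molar mass of (Mg₀.₁₃Fe₀.₈₇)₃KAlSi₃O₁₀(OH)₂ = 0.39×24.305 + 2.61×55.845 + 1×39.098 + 1×26.982 + 3×28.085 + 12×15.999 + 2×1.008 = 499.573 g/mol.
Each formula unit contains 3 Si, equivalent to 3/1 = 3.0000 mol SiO2.
M(SiO2) = 1×28.085 + 2×15.999 = 60.083 g/mol.
Mass of SiO2 per formula unit = 3.0000 × 60.083 = 180.249 g.
SiO2 wt% = 180.249 / 499.573 × 100 = 36.08%.

36.08 wt%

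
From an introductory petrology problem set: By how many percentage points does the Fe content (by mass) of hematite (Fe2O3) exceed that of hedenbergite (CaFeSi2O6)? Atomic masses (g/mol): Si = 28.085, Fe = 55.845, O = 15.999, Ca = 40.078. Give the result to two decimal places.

47.43 percentage points

Fe in Fe2O3: molar mass 159.687 g/mol; 2×55.845 = 111.690 g → 69.94 wt%.
Fe in CaFeSi2O6: molar mass 248.087 g/mol; 1×55.845 = 55.845 g → 22.51 wt%.
Difference = 69.94 − 22.51 = 47.43 percentage points.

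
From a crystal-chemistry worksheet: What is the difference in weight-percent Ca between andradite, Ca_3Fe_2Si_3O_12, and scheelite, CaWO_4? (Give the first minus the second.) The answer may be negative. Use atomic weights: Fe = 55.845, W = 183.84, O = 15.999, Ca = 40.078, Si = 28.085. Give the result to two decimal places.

First mineral: 120.234 g Ca in 508.167 g formula = 23.66 wt% Ca.
Second mineral: 40.078 g Ca in 287.914 g formula = 13.92 wt% Ca.
23.66% − 13.92% gives a difference of 9.74 percentage points.

9.74 percentage points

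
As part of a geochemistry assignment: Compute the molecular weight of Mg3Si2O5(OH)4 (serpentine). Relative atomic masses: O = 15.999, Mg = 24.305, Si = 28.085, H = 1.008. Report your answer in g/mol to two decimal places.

277.11 g/mol

The formula mass is the sum 3×24.305 + 2×28.085 + 9×15.999 + 4×1.008.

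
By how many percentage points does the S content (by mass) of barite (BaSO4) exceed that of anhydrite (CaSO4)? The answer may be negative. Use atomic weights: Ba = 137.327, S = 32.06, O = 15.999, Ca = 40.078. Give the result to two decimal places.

-9.81 percentage points

S in BaSO4: molar mass 233.383 g/mol; 1×32.06 = 32.060 g → 13.74 wt%.
S in CaSO4: molar mass 136.134 g/mol; 1×32.06 = 32.060 g → 23.55 wt%.
Difference = 13.74 − 23.55 = -9.81 percentage points.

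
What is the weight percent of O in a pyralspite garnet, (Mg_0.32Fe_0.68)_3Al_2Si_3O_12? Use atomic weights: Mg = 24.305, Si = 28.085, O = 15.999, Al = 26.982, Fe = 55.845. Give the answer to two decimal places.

Formula mass = 0.96×24.305 + 2.04×55.845 + 2×26.982 + 3×28.085 + 12×15.999 = 467.464 g/mol, of which 191.988 g is O.
So O makes up 191.988/467.464 = 0.4107 of the mass, i.e. 41.07%.

41.07 mass %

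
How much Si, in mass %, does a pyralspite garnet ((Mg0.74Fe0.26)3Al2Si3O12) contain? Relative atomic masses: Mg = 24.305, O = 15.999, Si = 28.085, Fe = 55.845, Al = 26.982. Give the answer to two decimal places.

19.70 mass %

Formula mass = 2.22×24.305 + 0.78×55.845 + 2×26.982 + 3×28.085 + 12×15.999 = 427.723 g/mol, of which 84.255 g is Si.
So Si makes up 84.255/427.723 = 0.1970 of the mass, i.e. 19.70%.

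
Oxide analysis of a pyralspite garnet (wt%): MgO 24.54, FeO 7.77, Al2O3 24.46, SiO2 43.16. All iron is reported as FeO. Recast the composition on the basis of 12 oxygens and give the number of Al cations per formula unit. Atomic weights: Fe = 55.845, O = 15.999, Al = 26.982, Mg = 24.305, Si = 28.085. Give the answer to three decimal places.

MgO (M=40.304): mol = 0.60887; Mg = 0.60887, O = 0.60887.
FeO (M=71.844): mol = 0.10815; Fe = 0.10815, O = 0.10815.
Al2O3 (M=101.961): mol = 0.23990; Al = 0.47980, O = 0.71970.
SiO2 (M=60.083): mol = 0.71834; Si = 0.71834, O = 1.43668.
ΣO = 2.87340; factor = 12/ΣO = 4.17624.
Al apfu = 0.47980 × 4.17624 = 2.004.

2.004 Al apfu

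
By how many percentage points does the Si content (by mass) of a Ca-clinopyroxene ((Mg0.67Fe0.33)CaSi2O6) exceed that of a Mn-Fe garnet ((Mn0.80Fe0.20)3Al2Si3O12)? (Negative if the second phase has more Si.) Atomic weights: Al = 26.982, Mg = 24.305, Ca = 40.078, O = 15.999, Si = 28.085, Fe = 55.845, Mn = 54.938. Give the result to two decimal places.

7.75 percentage points

M((Mg0.67Fe0.33)CaSi2O6) = 226.955 g/mol, so wt% Si = 56.170/226.955 × 100 = 24.75%.
M((Mn0.80Fe0.20)3Al2Si3O12) = 495.565 g/mol, so wt% Si = 84.255/495.565 × 100 = 17.00%.
24.75 − 17.00 = 7.75 pp.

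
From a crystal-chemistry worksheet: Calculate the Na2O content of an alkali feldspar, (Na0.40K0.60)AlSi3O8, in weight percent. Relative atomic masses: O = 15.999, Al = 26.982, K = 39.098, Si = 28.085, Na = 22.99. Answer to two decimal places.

4.56 wt%

Formula mass = 271.884 g/mol.
0.40 Na → 0.2000 mol Na2O per formula unit; M(Na2O) = 61.979, so Na2O mass = 12.396 g.
12.396/271.884 × 100 = 4.56 wt%.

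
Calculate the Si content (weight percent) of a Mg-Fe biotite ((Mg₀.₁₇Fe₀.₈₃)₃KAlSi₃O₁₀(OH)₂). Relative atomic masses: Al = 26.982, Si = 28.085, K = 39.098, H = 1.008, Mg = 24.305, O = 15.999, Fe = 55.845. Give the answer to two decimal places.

Molar mass of (Mg₀.₁₇Fe₀.₈₃)₃KAlSi₃O₁₀(OH)₂: 0.51·24.305 + 2.49·55.845 + 1·39.098 + 1·26.982 + 3·28.085 + 12·15.999 + 2·1.008 = 495.789 g/mol.
Mass of Si per formula unit: 3 × 28.085 = 84.255 g.
Weight fraction Si = 84.255 / 495.789 = 0.1699.

16.99 weight percent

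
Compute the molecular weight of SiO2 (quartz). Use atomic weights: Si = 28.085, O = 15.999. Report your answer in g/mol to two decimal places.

60.08 g/mol

The formula mass is the sum 1×28.085 + 2×15.999.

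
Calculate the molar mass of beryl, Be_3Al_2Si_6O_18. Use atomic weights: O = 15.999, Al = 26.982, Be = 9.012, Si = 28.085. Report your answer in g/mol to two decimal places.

537.49 g/mol

M = 3×9.012 + 2×26.982 + 6×28.085 + 18×15.999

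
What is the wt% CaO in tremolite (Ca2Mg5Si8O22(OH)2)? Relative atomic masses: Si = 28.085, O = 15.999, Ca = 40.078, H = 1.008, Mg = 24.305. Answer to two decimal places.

Molar mass of Ca2Mg5Si8O22(OH)2 = 2·40.078 + 5·24.305 + 8·28.085 + 24·15.999 + 2·1.008 = 812.353 g/mol.
Each formula unit contains 2 Ca, equivalent to 2/1 = 2.0000 mol CaO.
M(CaO) = 1×40.078 + 1×15.999 = 56.077 g/mol.
Mass of CaO per formula unit = 2.0000 × 56.077 = 112.154 g.
CaO wt% = 112.154 / 812.353 × 100 = 13.81%.

13.81 wt%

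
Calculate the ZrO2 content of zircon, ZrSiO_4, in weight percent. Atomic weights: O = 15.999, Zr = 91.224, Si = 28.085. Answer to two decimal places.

67.22 wt%

Molar mass of ZrSiO_4 = 1*91.224 + 1*28.085 + 4*15.999 = 183.305 g/mol.
Each formula unit contains 1 Zr, equivalent to 1/1 = 1.0000 mol ZrO2.
M(ZrO2) = 1×91.224 + 2×15.999 = 123.222 g/mol.
Mass of ZrO2 per formula unit = 1.0000 × 123.222 = 123.222 g.
ZrO2 wt% = 123.222 / 183.305 × 100 = 67.22%.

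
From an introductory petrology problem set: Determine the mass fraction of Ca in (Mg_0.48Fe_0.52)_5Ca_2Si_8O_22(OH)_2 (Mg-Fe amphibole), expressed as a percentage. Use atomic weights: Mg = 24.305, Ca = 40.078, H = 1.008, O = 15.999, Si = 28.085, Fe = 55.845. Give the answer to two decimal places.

8.96 wt%

Molar mass of (Mg_0.48Fe_0.52)_5Ca_2Si_8O_22(OH)_2: 2.40·24.305 + 2.60·55.845 + 2·40.078 + 8·28.085 + 24·15.999 + 2·1.008 = 894.357 g/mol.
Mass of Ca per formula unit: 2 × 40.078 = 80.156 g.
Weight fraction Ca = 80.156 / 894.357 = 0.0896.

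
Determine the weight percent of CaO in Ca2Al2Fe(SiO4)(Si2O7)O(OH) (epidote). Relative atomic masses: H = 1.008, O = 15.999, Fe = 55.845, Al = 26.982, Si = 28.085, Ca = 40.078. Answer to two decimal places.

M(Ca2Al2Fe(SiO4)(Si2O7)O(OH)) = 483.215 g/mol; M(CaO) = 56.077 g/mol.
Moles CaO per formula unit = 2 Ca ÷ 1 = 2.0000.
CaO fraction = (2.0000 × 56.077) / 483.215 = 112.154/483.215 = 0.2321.

23.21 wt%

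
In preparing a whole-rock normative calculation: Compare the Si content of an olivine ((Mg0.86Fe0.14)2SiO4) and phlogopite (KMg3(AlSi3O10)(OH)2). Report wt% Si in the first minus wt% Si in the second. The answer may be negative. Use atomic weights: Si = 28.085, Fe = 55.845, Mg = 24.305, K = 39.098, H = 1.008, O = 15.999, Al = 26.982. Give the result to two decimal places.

M((Mg0.86Fe0.14)2SiO4) = 149.522 g/mol, so wt% Si = 28.085/149.522 × 100 = 18.78%.
M(KMg3(AlSi3O10)(OH)2) = 417.254 g/mol, so wt% Si = 84.255/417.254 × 100 = 20.19%.
18.78 − 20.19 = -1.41 pp.

-1.41 percentage points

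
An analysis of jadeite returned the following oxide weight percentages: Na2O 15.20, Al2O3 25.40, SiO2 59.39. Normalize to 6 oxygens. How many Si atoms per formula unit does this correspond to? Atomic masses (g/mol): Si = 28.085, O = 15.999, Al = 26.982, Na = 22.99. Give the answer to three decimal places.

1.997 Si apfu

Na2O: 15.20/61.979 = 0.24524 mol → 0.49048 mol Na, 0.24524 mol O.
Al2O3: 25.40/101.961 = 0.24911 mol → 0.49822 mol Al, 0.74733 mol O.
SiO2: 59.39/60.083 = 0.98847 mol → 0.98847 mol Si, 1.97694 mol O.
Total oxygen = 2.96951 mol. Normalization factor = 6/2.96951 = 2.02054.
Si per 6 O = 0.98847 × 2.02054 = 1.997.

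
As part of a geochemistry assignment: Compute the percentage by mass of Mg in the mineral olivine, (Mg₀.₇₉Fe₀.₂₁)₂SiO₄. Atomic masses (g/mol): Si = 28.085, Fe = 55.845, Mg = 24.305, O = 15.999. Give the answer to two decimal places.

M((Mg₀.₇₉Fe₀.₂₁)₂SiO₄) = 153.938 g/mol.
Mg contributes 1.58 × 24.305 = 38.402 g per mole.
38.402/153.938 = 0.2495 → 24.95%.

24.95 wt%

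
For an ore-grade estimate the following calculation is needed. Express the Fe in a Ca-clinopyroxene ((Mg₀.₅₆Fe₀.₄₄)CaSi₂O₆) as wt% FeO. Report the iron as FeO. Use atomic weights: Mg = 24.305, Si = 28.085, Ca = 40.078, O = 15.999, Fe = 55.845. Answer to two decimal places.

13.72 wt%

Formula mass = 230.425 g/mol.
0.44 Fe → 0.4400 mol FeO per formula unit; M(FeO) = 71.844, so FeO mass = 31.611 g.
31.611/230.425 × 100 = 13.72 wt%.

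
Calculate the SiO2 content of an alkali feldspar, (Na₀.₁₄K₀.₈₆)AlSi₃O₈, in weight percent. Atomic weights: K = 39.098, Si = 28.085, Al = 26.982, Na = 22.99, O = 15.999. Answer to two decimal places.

65.29 wt%

M((Na₀.₁₄K₀.₈₆)AlSi₃O₈) = 276.072 g/mol; M(SiO2) = 60.083 g/mol.
Moles SiO2 per formula unit = 3 Si ÷ 1 = 3.0000.
SiO2 fraction = (3.0000 × 60.083) / 276.072 = 180.249/276.072 = 0.6529.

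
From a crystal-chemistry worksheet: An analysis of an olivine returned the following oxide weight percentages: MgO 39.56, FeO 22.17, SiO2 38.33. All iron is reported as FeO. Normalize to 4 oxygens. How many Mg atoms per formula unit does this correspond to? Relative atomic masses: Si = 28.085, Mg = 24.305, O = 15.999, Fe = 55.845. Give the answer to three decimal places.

1.530 Mg apfu

39.56 wt% MgO ÷ 40.304 g/mol = 0.98154 mol, giving 0.98154 Mg and 0.98154 O.
22.17 wt% FeO ÷ 71.844 g/mol = 0.30859 mol, giving 0.30859 Fe and 0.30859 O.
38.33 wt% SiO2 ÷ 60.083 g/mol = 0.63795 mol, giving 0.63795 Si and 1.27590 O.
Oxygen sums to 2.56603; scaling by 4/2.56603 = 1.55883 puts the formula on 4 O.
Mg: 0.98154 × 1.55883 = 1.530 atoms per formula unit.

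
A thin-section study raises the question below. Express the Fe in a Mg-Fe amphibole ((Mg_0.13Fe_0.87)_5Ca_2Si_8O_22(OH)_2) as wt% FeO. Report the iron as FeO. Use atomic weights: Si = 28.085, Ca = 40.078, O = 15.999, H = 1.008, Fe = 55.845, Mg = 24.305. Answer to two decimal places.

32.91 wt%

Molar mass of (Mg_0.13Fe_0.87)_5Ca_2Si_8O_22(OH)_2 = 0.65*24.305 + 4.35*55.845 + 2*40.078 + 8*28.085 + 24*15.999 + 2*1.008 = 949.552 g/mol.
Each formula unit contains 4.35 Fe, equivalent to 4.35/1 = 4.3500 mol FeO.
M(FeO) = 1×55.845 + 1×15.999 = 71.844 g/mol.
Mass of FeO per formula unit = 4.3500 × 71.844 = 312.521 g.
FeO wt% = 312.521 / 949.552 × 100 = 32.91%.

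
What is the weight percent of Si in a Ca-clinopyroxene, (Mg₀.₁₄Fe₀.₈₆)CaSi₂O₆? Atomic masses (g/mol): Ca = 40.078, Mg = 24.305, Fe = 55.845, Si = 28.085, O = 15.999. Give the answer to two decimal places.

23.05 weight percent

Molar mass of (Mg₀.₁₄Fe₀.₈₆)CaSi₂O₆: 0.14·24.305 + 0.86·55.845 + 1·40.078 + 2·28.085 + 6·15.999 = 243.671 g/mol.
Mass of Si per formula unit: 2 × 28.085 = 56.170 g.
Weight fraction Si = 56.170 / 243.671 = 0.2305.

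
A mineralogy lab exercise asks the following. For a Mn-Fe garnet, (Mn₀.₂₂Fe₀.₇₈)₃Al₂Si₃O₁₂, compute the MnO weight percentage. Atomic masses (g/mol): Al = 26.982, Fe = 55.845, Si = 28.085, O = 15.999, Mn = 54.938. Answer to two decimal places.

9.42 wt%

M((Mn₀.₂₂Fe₀.₇₈)₃Al₂Si₃O₁₂) = 497.143 g/mol; M(MnO) = 70.937 g/mol.
Moles MnO per formula unit = 0.66 Mn ÷ 1 = 0.6600.
MnO fraction = (0.6600 × 70.937) / 497.143 = 46.818/497.143 = 0.0942.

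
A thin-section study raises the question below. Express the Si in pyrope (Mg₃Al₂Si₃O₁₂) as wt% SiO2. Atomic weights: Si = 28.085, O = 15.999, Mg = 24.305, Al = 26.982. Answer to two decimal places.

M(Mg₃Al₂Si₃O₁₂) = 403.122 g/mol; M(SiO2) = 60.083 g/mol.
Moles SiO2 per formula unit = 3 Si ÷ 1 = 3.0000.
SiO2 fraction = (3.0000 × 60.083) / 403.122 = 180.249/403.122 = 0.4471.

44.71 wt%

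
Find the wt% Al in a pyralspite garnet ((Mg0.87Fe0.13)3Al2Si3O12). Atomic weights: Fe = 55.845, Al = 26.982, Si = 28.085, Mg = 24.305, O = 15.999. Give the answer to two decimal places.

Molar mass of (Mg0.87Fe0.13)3Al2Si3O12: 2.61·24.305 + 0.39·55.845 + 2·26.982 + 3·28.085 + 12·15.999 = 415.423 g/mol.
Mass of Al per formula unit: 2 × 26.982 = 53.964 g.
Weight fraction Al = 53.964 / 415.423 = 0.1299.

12.99 wt%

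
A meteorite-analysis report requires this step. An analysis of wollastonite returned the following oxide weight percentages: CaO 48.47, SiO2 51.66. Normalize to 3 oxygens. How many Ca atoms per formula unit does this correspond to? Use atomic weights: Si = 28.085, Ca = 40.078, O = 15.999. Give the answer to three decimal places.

48.47 wt% CaO ÷ 56.077 g/mol = 0.86435 mol, giving 0.86435 Ca and 0.86435 O.
51.66 wt% SiO2 ÷ 60.083 g/mol = 0.85981 mol, giving 0.85981 Si and 1.71962 O.
Oxygen sums to 2.58397; scaling by 3/2.58397 = 1.16100 puts the formula on 3 O.
Ca: 0.86435 × 1.16100 = 1.004 atoms per formula unit.

1.004 Ca apfu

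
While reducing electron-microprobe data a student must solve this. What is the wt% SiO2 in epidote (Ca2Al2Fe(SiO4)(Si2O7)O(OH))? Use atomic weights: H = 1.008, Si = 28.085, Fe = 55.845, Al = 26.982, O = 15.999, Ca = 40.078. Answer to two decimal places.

37.30 wt%

Molar mass of Ca2Al2Fe(SiO4)(Si2O7)O(OH) = 2×40.078 + 2×26.982 + 1×55.845 + 3×28.085 + 13×15.999 + 1×1.008 = 483.215 g/mol.
Each formula unit contains 3 Si, equivalent to 3/1 = 3.0000 mol SiO2.
M(SiO2) = 1×28.085 + 2×15.999 = 60.083 g/mol.
Mass of SiO2 per formula unit = 3.0000 × 60.083 = 180.249 g.
SiO2 wt% = 180.249 / 483.215 × 100 = 37.30%.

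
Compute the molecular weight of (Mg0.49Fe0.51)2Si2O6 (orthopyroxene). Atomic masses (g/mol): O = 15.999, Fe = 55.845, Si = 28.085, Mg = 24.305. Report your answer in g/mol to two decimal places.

232.94 g/mol

Mg: 0.98 × 24.305 = 23.8189
Fe: 1.02 × 55.845 = 56.9619
Si: 2 × 28.085 = 56.1700
O: 6 × 15.999 = 95.9940
Summing the contributions gives the formula mass.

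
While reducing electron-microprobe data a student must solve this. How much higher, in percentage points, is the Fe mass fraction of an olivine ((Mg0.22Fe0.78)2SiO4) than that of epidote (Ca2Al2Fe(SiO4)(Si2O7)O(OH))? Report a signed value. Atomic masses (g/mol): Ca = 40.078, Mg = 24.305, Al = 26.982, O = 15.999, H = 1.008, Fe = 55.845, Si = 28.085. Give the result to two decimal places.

Fe in (Mg0.22Fe0.78)2SiO4: molar mass 189.893 g/mol; 1.56×55.845 = 87.118 g → 45.88 wt%.
Fe in Ca2Al2Fe(SiO4)(Si2O7)O(OH): molar mass 483.215 g/mol; 1×55.845 = 55.845 g → 11.56 wt%.
Difference = 45.88 − 11.56 = 34.32 percentage points.

34.32 percentage points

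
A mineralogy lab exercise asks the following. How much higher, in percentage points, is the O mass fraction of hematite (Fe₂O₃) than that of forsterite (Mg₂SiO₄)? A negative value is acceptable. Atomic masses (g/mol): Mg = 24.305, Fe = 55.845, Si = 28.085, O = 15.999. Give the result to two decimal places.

-15.43 percentage points

M(Fe₂O₃) = 159.687 g/mol, so wt% O = 47.997/159.687 × 100 = 30.06%.
M(Mg₂SiO₄) = 140.691 g/mol, so wt% O = 63.996/140.691 × 100 = 45.49%.
30.06 − 45.49 = -15.43 pp.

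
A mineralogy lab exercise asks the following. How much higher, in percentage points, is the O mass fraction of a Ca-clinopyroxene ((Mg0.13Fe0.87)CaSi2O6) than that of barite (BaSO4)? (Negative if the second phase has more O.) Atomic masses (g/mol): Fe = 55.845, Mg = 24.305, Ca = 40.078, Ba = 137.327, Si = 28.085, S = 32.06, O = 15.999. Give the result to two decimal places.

First mineral: 95.994 g O in 243.987 g formula = 39.34 wt% O.
Second mineral: 63.996 g O in 233.383 g formula = 27.42 wt% O.
39.34% − 27.42% gives a difference of 11.92 percentage points.

11.92 percentage points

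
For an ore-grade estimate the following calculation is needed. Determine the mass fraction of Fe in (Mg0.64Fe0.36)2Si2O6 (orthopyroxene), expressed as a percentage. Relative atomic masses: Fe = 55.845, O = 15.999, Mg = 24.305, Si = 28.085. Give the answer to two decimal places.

Molar mass of (Mg0.64Fe0.36)2Si2O6: 1.28×24.305 + 0.72×55.845 + 2×28.085 + 6×15.999 = 223.483 g/mol.
Mass of Fe per formula unit: 0.72 × 55.845 = 40.208 g.
Weight fraction Fe = 40.208 / 223.483 = 0.1799.

17.99 mass %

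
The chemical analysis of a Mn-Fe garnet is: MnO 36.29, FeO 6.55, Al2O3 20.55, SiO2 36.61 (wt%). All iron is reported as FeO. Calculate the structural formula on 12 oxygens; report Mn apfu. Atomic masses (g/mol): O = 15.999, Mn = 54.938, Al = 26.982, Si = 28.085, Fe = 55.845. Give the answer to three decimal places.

2.530 Mn apfu

MnO: 36.29/70.937 = 0.51158 mol → 0.51158 mol Mn, 0.51158 mol O.
FeO: 6.55/71.844 = 0.09117 mol → 0.09117 mol Fe, 0.09117 mol O.
Al2O3: 20.55/101.961 = 0.20155 mol → 0.40310 mol Al, 0.60465 mol O.
SiO2: 36.61/60.083 = 0.60932 mol → 0.60932 mol Si, 1.21864 mol O.
Total oxygen = 2.42604 mol. Normalization factor = 12/2.42604 = 4.94633.
Mn per 12 O = 0.51158 × 4.94633 = 2.530.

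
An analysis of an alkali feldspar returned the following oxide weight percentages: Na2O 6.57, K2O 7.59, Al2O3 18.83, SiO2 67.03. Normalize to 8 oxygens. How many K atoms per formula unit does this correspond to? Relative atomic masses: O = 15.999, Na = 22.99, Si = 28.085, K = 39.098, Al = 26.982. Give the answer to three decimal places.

Na2O (M=61.979): mol = 0.10600; Na = 0.21200, O = 0.10600.
K2O (M=94.195): mol = 0.08058; K = 0.16116, O = 0.08058.
Al2O3 (M=101.961): mol = 0.18468; Al = 0.36936, O = 0.55404.
SiO2 (M=60.083): mol = 1.11562; Si = 1.11562, O = 2.23124.
ΣO = 2.97186; factor = 8/ΣO = 2.69192.
K apfu = 0.16116 × 2.69192 = 0.434.

0.434 K apfu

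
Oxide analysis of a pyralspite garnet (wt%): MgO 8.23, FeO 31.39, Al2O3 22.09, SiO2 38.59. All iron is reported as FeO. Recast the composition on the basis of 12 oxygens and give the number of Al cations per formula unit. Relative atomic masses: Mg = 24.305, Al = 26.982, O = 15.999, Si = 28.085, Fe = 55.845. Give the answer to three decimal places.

2.019 Al apfu

8.23 wt% MgO ÷ 40.304 g/mol = 0.20420 mol, giving 0.20420 Mg and 0.20420 O.
31.39 wt% FeO ÷ 71.844 g/mol = 0.43692 mol, giving 0.43692 Fe and 0.43692 O.
22.09 wt% Al2O3 ÷ 101.961 g/mol = 0.21665 mol, giving 0.43330 Al and 0.64995 O.
38.59 wt% SiO2 ÷ 60.083 g/mol = 0.64228 mol, giving 0.64228 Si and 1.28456 O.
Oxygen sums to 2.57563; scaling by 12/2.57563 = 4.65905 puts the formula on 12 O.
Al: 0.43330 × 4.65905 = 2.019 atoms per formula unit.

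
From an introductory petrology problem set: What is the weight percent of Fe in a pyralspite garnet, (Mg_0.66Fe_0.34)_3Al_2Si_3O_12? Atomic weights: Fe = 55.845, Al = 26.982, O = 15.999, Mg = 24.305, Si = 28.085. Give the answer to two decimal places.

13.09 mass %

M((Mg_0.66Fe_0.34)_3Al_2Si_3O_12) = 435.293 g/mol.
Fe contributes 1.02 × 55.845 = 56.962 g per mole.
56.962/435.293 = 0.1309 → 13.09%.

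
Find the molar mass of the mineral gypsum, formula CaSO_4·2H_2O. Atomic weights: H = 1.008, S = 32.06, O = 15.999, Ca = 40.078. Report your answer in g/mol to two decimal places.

Ca: 1 × 40.078 = 40.0780
S: 1 × 32.06 = 32.0600
O: 6 × 15.999 = 95.9940
H: 4 × 1.008 = 4.0320
Summing the contributions gives the formula mass.

172.16 g/mol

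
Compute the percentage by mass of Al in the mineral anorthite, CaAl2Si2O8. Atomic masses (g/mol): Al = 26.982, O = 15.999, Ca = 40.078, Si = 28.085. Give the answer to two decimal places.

19.40 wt%

Molar mass of CaAl2Si2O8: 1*40.078 + 2*26.982 + 2*28.085 + 8*15.999 = 278.204 g/mol.
Mass of Al per formula unit: 2 × 26.982 = 53.964 g.
Weight fraction Al = 53.964 / 278.204 = 0.1940.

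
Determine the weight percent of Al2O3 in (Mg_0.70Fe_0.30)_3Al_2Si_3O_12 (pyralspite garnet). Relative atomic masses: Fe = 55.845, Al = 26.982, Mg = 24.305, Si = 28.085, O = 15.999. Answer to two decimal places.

23.63 wt%

M((Mg_0.70Fe_0.30)_3Al_2Si_3O_12) = 431.508 g/mol; M(Al2O3) = 101.961 g/mol.
Moles Al2O3 per formula unit = 2 Al ÷ 2 = 1.0000.
Al2O3 fraction = (1.0000 × 101.961) / 431.508 = 101.961/431.508 = 0.2363.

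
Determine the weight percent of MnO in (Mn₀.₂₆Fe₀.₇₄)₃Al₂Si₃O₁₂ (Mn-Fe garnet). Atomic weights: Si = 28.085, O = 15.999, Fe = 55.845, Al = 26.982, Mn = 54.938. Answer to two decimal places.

11.13 wt%

Formula mass = 497.035 g/mol.
0.78 Mn → 0.7800 mol MnO per formula unit; M(MnO) = 70.937, so MnO mass = 55.331 g.
55.331/497.035 × 100 = 11.13 wt%.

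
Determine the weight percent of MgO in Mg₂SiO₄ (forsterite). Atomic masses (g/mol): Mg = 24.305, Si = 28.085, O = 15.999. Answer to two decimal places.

Formula mass = 140.691 g/mol.
2 Mg → 2.0000 mol MgO per formula unit; M(MgO) = 40.304, so MgO mass = 80.608 g.
80.608/140.691 × 100 = 57.29 wt%.

57.29 wt%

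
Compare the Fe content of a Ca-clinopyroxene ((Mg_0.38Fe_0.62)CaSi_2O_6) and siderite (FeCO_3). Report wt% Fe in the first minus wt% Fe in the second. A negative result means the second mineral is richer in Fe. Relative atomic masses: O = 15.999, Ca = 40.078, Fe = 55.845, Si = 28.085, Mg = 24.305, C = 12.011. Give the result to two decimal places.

First mineral: 34.624 g Fe in 236.102 g formula = 14.66 wt% Fe.
Second mineral: 55.845 g Fe in 115.853 g formula = 48.20 wt% Fe.
14.66% − 48.20% gives a difference of -33.54 percentage points.

-33.54 percentage points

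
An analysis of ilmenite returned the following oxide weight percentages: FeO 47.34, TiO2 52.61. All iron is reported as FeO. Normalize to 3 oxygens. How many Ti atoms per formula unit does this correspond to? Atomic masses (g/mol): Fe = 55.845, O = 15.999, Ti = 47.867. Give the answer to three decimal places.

1.000 Ti apfu

FeO (M=71.844): mol = 0.65893; Fe = 0.65893, O = 0.65893.
TiO2 (M=79.865): mol = 0.65874; Ti = 0.65874, O = 1.31748.
ΣO = 1.97641; factor = 3/ΣO = 1.51790.
Ti apfu = 0.65874 × 1.51790 = 1.000.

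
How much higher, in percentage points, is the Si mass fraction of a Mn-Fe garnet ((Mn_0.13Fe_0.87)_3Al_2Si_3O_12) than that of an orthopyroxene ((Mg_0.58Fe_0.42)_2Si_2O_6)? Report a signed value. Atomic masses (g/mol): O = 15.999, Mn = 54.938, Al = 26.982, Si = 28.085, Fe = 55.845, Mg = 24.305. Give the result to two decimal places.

Si in (Mn_0.13Fe_0.87)_3Al_2Si_3O_12: molar mass 497.388 g/mol; 3×28.085 = 84.255 g → 16.94 wt%.
Si in (Mg_0.58Fe_0.42)_2Si_2O_6: molar mass 227.268 g/mol; 2×28.085 = 56.170 g → 24.72 wt%.
Difference = 16.94 − 24.72 = -7.78 percentage points.

-7.78 percentage points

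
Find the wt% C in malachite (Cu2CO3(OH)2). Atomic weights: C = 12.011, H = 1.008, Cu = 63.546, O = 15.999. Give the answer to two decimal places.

5.43 weight percent

Formula mass = 2×63.546 + 1×12.011 + 5×15.999 + 2×1.008 = 221.114 g/mol, of which 12.011 g is C.
So C makes up 12.011/221.114 = 0.0543 of the mass, i.e. 5.43%.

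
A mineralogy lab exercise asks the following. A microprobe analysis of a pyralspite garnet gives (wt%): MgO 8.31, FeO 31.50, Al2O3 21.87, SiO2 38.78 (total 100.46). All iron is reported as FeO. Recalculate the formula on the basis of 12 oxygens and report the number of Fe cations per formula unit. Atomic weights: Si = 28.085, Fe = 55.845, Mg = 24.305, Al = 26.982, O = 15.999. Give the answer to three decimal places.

MgO: 8.31/40.304 = 0.20618 mol → 0.20618 mol Mg, 0.20618 mol O.
FeO: 31.50/71.844 = 0.43845 mol → 0.43845 mol Fe, 0.43845 mol O.
Al2O3: 21.87/101.961 = 0.21449 mol → 0.42898 mol Al, 0.64347 mol O.
SiO2: 38.78/60.083 = 0.64544 mol → 0.64544 mol Si, 1.29088 mol O.
Total oxygen = 2.57898 mol. Normalization factor = 12/2.57898 = 4.65300.
Fe per 12 O = 0.43845 × 4.65300 = 2.040.

2.040 Fe apfu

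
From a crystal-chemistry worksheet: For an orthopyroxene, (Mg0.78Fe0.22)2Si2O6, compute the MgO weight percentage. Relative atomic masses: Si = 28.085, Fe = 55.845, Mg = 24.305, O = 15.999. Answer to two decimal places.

29.29 wt%

Formula mass = 214.652 g/mol.
1.56 Mg → 1.5600 mol MgO per formula unit; M(MgO) = 40.304, so MgO mass = 62.874 g.
62.874/214.652 × 100 = 29.29 wt%.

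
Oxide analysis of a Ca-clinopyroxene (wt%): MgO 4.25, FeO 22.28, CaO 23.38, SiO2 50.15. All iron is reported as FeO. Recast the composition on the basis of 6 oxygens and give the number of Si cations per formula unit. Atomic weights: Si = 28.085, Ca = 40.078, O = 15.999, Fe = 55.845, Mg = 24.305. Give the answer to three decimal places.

2.002 Si apfu

4.25 wt% MgO ÷ 40.304 g/mol = 0.10545 mol, giving 0.10545 Mg and 0.10545 O.
22.28 wt% FeO ÷ 71.844 g/mol = 0.31012 mol, giving 0.31012 Fe and 0.31012 O.
23.38 wt% CaO ÷ 56.077 g/mol = 0.41693 mol, giving 0.41693 Ca and 0.41693 O.
50.15 wt% SiO2 ÷ 60.083 g/mol = 0.83468 mol, giving 0.83468 Si and 1.66936 O.
Oxygen sums to 2.50186; scaling by 6/2.50186 = 2.39822 puts the formula on 6 O.
Si: 0.83468 × 2.39822 = 2.002 atoms per formula unit.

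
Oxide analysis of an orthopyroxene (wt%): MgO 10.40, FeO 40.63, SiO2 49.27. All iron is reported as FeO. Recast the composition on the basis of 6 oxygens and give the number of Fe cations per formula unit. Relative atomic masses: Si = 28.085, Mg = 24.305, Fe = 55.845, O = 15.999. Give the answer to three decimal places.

MgO (M=40.304): mol = 0.25804; Mg = 0.25804, O = 0.25804.
FeO (M=71.844): mol = 0.56553; Fe = 0.56553, O = 0.56553.
SiO2 (M=60.083): mol = 0.82003; Si = 0.82003, O = 1.64006.
ΣO = 2.46363; factor = 6/ΣO = 2.43543.
Fe apfu = 0.56553 × 2.43543 = 1.377.

1.377 Fe apfu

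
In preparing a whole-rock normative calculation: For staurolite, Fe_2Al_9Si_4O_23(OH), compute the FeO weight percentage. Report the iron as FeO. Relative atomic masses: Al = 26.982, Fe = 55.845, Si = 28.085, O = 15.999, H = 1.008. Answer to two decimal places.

M(Fe_2Al_9Si_4O_23(OH)) = 851.852 g/mol; M(FeO) = 71.844 g/mol.
Moles FeO per formula unit = 2 Fe ÷ 1 = 2.0000.
FeO fraction = (2.0000 × 71.844) / 851.852 = 143.688/851.852 = 0.1687.

16.87 wt%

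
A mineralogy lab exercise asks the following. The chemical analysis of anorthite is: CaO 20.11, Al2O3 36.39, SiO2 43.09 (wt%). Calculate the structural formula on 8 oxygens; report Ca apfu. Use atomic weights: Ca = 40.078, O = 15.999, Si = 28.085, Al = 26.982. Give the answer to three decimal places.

CaO (M=56.077): mol = 0.35861; Ca = 0.35861, O = 0.35861.
Al2O3 (M=101.961): mol = 0.35690; Al = 0.71380, O = 1.07070.
SiO2 (M=60.083): mol = 0.71717; Si = 0.71717, O = 1.43434.
ΣO = 2.86365; factor = 8/ΣO = 2.79364.
Ca apfu = 0.35861 × 2.79364 = 1.002.

1.002 Ca apfu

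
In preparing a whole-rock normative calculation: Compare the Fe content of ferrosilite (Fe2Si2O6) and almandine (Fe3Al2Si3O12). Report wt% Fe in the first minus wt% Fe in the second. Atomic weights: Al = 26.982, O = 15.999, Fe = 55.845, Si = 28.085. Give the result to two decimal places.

8.67 percentage points

Fe in Fe2Si2O6: molar mass 263.854 g/mol; 2×55.845 = 111.690 g → 42.33 wt%.
Fe in Fe3Al2Si3O12: molar mass 497.742 g/mol; 3×55.845 = 167.535 g → 33.66 wt%.
Difference = 42.33 − 33.66 = 8.67 percentage points.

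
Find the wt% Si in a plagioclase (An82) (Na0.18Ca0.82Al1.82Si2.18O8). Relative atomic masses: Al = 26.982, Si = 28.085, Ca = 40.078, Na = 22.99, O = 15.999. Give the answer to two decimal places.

22.24 wt%

Molar mass of Na0.18Ca0.82Al1.82Si2.18O8: 0.18·22.99 + 0.82·40.078 + 1.82·26.982 + 2.18·28.085 + 8·15.999 = 275.327 g/mol.
Mass of Si per formula unit: 2.18 × 28.085 = 61.225 g.
Weight fraction Si = 61.225 / 275.327 = 0.2224.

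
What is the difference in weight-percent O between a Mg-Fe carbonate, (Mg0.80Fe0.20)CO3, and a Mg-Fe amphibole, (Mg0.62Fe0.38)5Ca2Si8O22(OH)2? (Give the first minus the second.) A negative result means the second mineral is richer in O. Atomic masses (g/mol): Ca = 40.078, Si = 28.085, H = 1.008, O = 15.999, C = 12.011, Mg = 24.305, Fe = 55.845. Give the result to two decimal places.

O in (Mg0.80Fe0.20)CO3: molar mass 90.621 g/mol; 3×15.999 = 47.997 g → 52.96 wt%.
O in (Mg0.62Fe0.38)5Ca2Si8O22(OH)2: molar mass 872.279 g/mol; 24×15.999 = 383.976 g → 44.02 wt%.
Difference = 52.96 − 44.02 = 8.94 percentage points.

8.94 percentage points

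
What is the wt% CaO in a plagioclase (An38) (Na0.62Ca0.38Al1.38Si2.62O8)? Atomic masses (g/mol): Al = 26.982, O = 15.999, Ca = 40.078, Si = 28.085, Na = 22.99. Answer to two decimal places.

7.94 wt%

Molar mass of Na0.62Ca0.38Al1.38Si2.62O8 = 0.62×22.99 + 0.38×40.078 + 1.38×26.982 + 2.62×28.085 + 8×15.999 = 268.293 g/mol.
Each formula unit contains 0.38 Ca, equivalent to 0.38/1 = 0.3800 mol CaO.
M(CaO) = 1×40.078 + 1×15.999 = 56.077 g/mol.
Mass of CaO per formula unit = 0.3800 × 56.077 = 21.309 g.
CaO wt% = 21.309 / 268.293 × 100 = 7.94%.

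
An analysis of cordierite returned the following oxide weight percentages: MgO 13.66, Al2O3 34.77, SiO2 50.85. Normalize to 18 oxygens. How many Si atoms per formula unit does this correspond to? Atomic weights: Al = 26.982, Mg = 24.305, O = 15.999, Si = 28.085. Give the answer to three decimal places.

4.987 Si apfu

MgO: 13.66/40.304 = 0.33892 mol → 0.33892 mol Mg, 0.33892 mol O.
Al2O3: 34.77/101.961 = 0.34101 mol → 0.68202 mol Al, 1.02303 mol O.
SiO2: 50.85/60.083 = 0.84633 mol → 0.84633 mol Si, 1.69266 mol O.
Total oxygen = 3.05461 mol. Normalization factor = 18/3.05461 = 5.89273.
Si per 18 O = 0.84633 × 5.89273 = 4.987.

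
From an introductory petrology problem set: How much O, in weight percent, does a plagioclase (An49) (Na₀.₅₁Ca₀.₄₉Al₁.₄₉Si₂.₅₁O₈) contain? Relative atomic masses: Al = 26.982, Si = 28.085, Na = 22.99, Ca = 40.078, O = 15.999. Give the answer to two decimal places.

47.40 weight percent

M(Na₀.₅₁Ca₀.₄₉Al₁.₄₉Si₂.₅₁O₈) = 270.052 g/mol.
O contributes 8 × 15.999 = 127.992 g per mole.
127.992/270.052 = 0.4740 → 47.40%.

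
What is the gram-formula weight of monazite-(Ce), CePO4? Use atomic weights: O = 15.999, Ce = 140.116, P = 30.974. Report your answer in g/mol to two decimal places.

235.09 g/mol

Ce: 1 × 140.116 = 140.1160
P: 1 × 30.974 = 30.9740
O: 4 × 15.999 = 63.9960
Summing the contributions gives the formula mass.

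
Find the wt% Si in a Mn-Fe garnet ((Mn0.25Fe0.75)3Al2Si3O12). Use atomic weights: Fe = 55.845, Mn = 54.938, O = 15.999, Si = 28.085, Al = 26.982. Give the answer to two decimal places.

Formula mass = 0.75*54.938 + 2.25*55.845 + 2*26.982 + 3*28.085 + 12*15.999 = 497.062 g/mol, of which 84.255 g is Si.
So Si makes up 84.255/497.062 = 0.1695 of the mass, i.e. 16.95%.

16.95 weight percent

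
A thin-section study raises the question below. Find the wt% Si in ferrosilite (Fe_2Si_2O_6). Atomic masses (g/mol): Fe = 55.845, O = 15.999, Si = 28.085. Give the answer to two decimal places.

21.29 wt%

Molar mass of Fe_2Si_2O_6: 2·55.845 + 2·28.085 + 6·15.999 = 263.854 g/mol.
Mass of Si per formula unit: 2 × 28.085 = 56.170 g.
Weight fraction Si = 56.170 / 263.854 = 0.2129.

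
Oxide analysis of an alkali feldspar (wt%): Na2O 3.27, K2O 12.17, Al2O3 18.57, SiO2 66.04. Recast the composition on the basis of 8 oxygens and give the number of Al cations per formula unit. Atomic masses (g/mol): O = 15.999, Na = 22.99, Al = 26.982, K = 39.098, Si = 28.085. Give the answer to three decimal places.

Na2O (M=61.979): mol = 0.05276; Na = 0.10552, O = 0.05276.
K2O (M=94.195): mol = 0.12920; K = 0.25840, O = 0.12920.
Al2O3 (M=101.961): mol = 0.18213; Al = 0.36426, O = 0.54639.
SiO2 (M=60.083): mol = 1.09915; Si = 1.09915, O = 2.19830.
ΣO = 2.92665; factor = 8/ΣO = 2.73350.
Al apfu = 0.36426 × 2.73350 = 0.996.

0.996 Al apfu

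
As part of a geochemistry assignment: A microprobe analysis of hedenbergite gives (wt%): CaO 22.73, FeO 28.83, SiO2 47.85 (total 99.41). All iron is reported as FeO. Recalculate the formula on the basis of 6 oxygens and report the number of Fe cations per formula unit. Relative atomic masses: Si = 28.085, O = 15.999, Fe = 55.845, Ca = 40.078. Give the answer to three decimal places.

1.003 Fe apfu

CaO (M=56.077): mol = 0.40534; Ca = 0.40534, O = 0.40534.
FeO (M=71.844): mol = 0.40129; Fe = 0.40129, O = 0.40129.
SiO2 (M=60.083): mol = 0.79640; Si = 0.79640, O = 1.59280.
ΣO = 2.39943; factor = 6/ΣO = 2.50059.
Fe apfu = 0.40129 × 2.50059 = 1.003.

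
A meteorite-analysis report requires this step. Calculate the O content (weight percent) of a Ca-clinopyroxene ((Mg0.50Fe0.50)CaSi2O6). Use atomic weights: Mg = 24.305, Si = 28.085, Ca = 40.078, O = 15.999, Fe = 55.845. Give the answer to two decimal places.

41.32 weight percent

Formula mass = 0.50·24.305 + 0.50·55.845 + 1·40.078 + 2·28.085 + 6·15.999 = 232.317 g/mol, of which 95.994 g is O.
So O makes up 95.994/232.317 = 0.4132 of the mass, i.e. 41.32%.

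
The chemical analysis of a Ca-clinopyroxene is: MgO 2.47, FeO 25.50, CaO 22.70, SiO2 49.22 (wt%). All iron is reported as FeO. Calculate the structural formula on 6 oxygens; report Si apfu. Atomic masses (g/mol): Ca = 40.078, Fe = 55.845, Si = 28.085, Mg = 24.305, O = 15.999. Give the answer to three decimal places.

1.999 Si apfu

2.47 wt% MgO ÷ 40.304 g/mol = 0.06128 mol, giving 0.06128 Mg and 0.06128 O.
25.50 wt% FeO ÷ 71.844 g/mol = 0.35494 mol, giving 0.35494 Fe and 0.35494 O.
22.70 wt% CaO ÷ 56.077 g/mol = 0.40480 mol, giving 0.40480 Ca and 0.40480 O.
49.22 wt% SiO2 ÷ 60.083 g/mol = 0.81920 mol, giving 0.81920 Si and 1.63840 O.
Oxygen sums to 2.45942; scaling by 6/2.45942 = 2.43960 puts the formula on 6 O.
Si: 0.81920 × 2.43960 = 1.999 atoms per formula unit.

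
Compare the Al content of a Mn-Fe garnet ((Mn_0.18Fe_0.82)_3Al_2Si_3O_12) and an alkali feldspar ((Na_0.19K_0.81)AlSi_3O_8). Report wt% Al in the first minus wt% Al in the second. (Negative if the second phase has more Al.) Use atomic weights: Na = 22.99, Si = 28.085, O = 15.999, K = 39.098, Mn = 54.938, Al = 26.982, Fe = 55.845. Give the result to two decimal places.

Al in (Mn_0.18Fe_0.82)_3Al_2Si_3O_12: molar mass 497.252 g/mol; 2×26.982 = 53.964 g → 10.85 wt%.
Al in (Na_0.19K_0.81)AlSi_3O_8: molar mass 275.266 g/mol; 1×26.982 = 26.982 g → 9.80 wt%.
Difference = 10.85 − 9.80 = 1.05 percentage points.

1.05 percentage points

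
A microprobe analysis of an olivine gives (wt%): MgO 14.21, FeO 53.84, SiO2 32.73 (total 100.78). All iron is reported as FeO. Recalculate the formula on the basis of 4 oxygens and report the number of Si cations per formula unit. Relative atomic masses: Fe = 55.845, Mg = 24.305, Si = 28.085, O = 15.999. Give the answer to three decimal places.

0.994 Si apfu

14.21 wt% MgO ÷ 40.304 g/mol = 0.35257 mol, giving 0.35257 Mg and 0.35257 O.
53.84 wt% FeO ÷ 71.844 g/mol = 0.74940 mol, giving 0.74940 Fe and 0.74940 O.
32.73 wt% SiO2 ÷ 60.083 g/mol = 0.54475 mol, giving 0.54475 Si and 1.08950 O.
Oxygen sums to 2.19147; scaling by 4/2.19147 = 1.82526 puts the formula on 4 O.
Si: 0.54475 × 1.82526 = 0.994 atoms per formula unit.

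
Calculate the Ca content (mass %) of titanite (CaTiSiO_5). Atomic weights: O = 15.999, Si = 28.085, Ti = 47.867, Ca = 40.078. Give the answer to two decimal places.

Molar mass of CaTiSiO_5: 1×40.078 + 1×47.867 + 1×28.085 + 5×15.999 = 196.025 g/mol.
Mass of Ca per formula unit: 1 × 40.078 = 40.078 g.
Weight fraction Ca = 40.078 / 196.025 = 0.2045.

20.45 mass %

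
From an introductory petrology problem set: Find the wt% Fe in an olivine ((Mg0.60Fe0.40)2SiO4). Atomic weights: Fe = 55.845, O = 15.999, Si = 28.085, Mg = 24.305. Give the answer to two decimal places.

26.93 weight percent

Formula mass = 1.20×24.305 + 0.80×55.845 + 1×28.085 + 4×15.999 = 165.923 g/mol, of which 44.676 g is Fe.
So Fe makes up 44.676/165.923 = 0.2693 of the mass, i.e. 26.93%.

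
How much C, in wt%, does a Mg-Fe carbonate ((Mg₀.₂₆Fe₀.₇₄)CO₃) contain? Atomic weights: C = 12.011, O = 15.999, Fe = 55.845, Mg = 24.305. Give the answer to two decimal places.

Molar mass of (Mg₀.₂₆Fe₀.₇₄)CO₃: 0.26*24.305 + 0.74*55.845 + 1*12.011 + 3*15.999 = 107.653 g/mol.
Mass of C per formula unit: 1 × 12.011 = 12.011 g.
Weight fraction C = 12.011 / 107.653 = 0.1116.

11.16 wt%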